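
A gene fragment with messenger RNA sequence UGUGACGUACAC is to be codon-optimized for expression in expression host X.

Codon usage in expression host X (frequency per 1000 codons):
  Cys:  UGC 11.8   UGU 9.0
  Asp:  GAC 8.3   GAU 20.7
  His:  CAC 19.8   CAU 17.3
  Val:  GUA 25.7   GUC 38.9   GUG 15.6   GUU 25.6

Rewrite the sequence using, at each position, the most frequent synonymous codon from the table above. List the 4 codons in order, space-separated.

Codon 1 (Cys): best is UGC at 11.8.
Codon 2 (Asp): best is GAU at 20.7.
Codon 3 (Val): best is GUC at 38.9.
Codon 4 (His): best is CAC at 19.8.

UGC GAU GUC CAC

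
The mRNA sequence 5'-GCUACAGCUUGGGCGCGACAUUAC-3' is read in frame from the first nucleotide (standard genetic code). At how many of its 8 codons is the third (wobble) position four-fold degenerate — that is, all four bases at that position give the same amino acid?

5

Codon 1 GCU (Ala): third position 4-fold.
Codon 2 ACA (Thr): third position 4-fold.
Codon 3 GCU (Ala): third position 4-fold.
Codon 4 UGG (Trp): third position 1-fold.
Codon 5 GCG (Ala): third position 4-fold.
Codon 6 CGA (Arg): third position 4-fold.
Codon 7 CAU (His): third position 2-fold.
Codon 8 UAC (Tyr): third position 2-fold.
Four-fold degenerate third positions: 5.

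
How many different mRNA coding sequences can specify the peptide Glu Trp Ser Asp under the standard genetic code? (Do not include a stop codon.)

24

Glu: 2 codons.
Trp: 1 codon.
Ser: 6 codons.
Asp: 2 codons.
2 × 1 × 6 × 2 = 24.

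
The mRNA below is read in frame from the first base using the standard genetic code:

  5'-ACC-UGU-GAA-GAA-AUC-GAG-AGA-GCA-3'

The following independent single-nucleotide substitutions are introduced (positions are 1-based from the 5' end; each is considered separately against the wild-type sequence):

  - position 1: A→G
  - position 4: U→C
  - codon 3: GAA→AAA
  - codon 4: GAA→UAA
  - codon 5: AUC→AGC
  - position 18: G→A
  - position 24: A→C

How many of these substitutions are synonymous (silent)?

Codon 1: ACC (Thr) → GCC (Ala) — missense.
Codon 2: UGU (Cys) → CGU (Arg) — missense.
Codon 3: GAA (Glu) → AAA (Lys) — missense.
Codon 4: GAA (Glu) → UAA (Stop) — nonsense.
Codon 5: AUC (Ile) → AGC (Ser) — missense.
Codon 6: GAG (Glu) → GAA (Glu) — synonymous.
Codon 8: GCA (Ala) → GCC (Ala) — synonymous.
Synonymous: 2 of 7.

2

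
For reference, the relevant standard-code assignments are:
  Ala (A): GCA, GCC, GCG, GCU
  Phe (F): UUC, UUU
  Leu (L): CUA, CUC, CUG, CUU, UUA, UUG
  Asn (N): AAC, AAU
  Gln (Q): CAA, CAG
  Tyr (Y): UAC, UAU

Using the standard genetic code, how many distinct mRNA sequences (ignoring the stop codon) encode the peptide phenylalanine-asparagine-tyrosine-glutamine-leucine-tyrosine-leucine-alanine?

4608

Phe: 2 codons.
Asn: 2 codons.
Tyr: 2 codons.
Gln: 2 codons.
Leu: 6 codons.
Tyr: 2 codons.
Leu: 6 codons.
Ala: 4 codons.
2 × 2 × 2 × 2 × 6 × 2 × 6 × 4 = 4608.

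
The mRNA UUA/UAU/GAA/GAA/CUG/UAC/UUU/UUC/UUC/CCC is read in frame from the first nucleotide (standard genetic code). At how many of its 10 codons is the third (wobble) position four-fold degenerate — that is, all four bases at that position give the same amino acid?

2

Codon 1 UUA (Leu): third position 2-fold.
Codon 2 UAU (Tyr): third position 2-fold.
Codon 3 GAA (Glu): third position 2-fold.
Codon 4 GAA (Glu): third position 2-fold.
Codon 5 CUG (Leu): third position 4-fold.
Codon 6 UAC (Tyr): third position 2-fold.
Codon 7 UUU (Phe): third position 2-fold.
Codon 8 UUC (Phe): third position 2-fold.
Codon 9 UUC (Phe): third position 2-fold.
Codon 10 CCC (Pro): third position 4-fold.
Four-fold degenerate third positions: 2.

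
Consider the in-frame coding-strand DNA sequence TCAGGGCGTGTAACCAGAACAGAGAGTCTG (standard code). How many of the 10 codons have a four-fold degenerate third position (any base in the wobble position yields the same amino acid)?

Codon 1 TCA (Ser): third position 4-fold.
Codon 2 GGG (Gly): third position 4-fold.
Codon 3 CGT (Arg): third position 4-fold.
Codon 4 GTA (Val): third position 4-fold.
Codon 5 ACC (Thr): third position 4-fold.
Codon 6 AGA (Arg): third position 2-fold.
Codon 7 ACA (Thr): third position 4-fold.
Codon 8 GAG (Glu): third position 2-fold.
Codon 9 AGT (Ser): third position 2-fold.
Codon 10 CTG (Leu): third position 4-fold.
Four-fold degenerate third positions: 7.

7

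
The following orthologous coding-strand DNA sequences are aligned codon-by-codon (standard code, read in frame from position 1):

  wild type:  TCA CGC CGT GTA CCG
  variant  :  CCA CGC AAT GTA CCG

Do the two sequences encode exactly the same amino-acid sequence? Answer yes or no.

no

Codon 1: TCA Ser / CCA Pro — nonsynonymous.
Codon 2: CGC Arg / CGC Arg — identical.
Codon 3: CGT Arg / AAT Asn — nonsynonymous.
Codon 4: GTA Val / GTA Val — identical.
Codon 5: CCG Pro / CCG Pro — identical.
Nonsynonymous differences: 2 → different protein.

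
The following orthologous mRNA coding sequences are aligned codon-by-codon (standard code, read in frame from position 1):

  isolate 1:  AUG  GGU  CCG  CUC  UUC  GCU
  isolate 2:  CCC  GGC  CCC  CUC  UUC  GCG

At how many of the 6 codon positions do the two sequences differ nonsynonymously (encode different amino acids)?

Codon 1: AUG Met / CCC Pro — nonsynonymous.
Codon 2: GGU Gly / GGC Gly — synonymous.
Codon 3: CCG Pro / CCC Pro — synonymous.
Codon 4: CUC Leu / CUC Leu — identical.
Codon 5: UUC Phe / UUC Phe — identical.
Codon 6: GCU Ala / GCG Ala — synonymous.
Nonsynonymous differences: 1.

1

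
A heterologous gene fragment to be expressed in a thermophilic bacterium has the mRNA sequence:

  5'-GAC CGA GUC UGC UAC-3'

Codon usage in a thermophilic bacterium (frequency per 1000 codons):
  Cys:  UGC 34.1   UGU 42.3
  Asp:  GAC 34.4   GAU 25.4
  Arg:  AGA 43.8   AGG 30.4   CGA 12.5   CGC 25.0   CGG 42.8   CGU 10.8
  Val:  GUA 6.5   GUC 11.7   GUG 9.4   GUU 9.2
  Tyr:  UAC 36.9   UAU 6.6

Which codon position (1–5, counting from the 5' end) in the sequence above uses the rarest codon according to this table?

3

Codon 1 GAC (Asp): 34.4 per 1000.
Codon 2 CGA (Arg): 12.5 per 1000.
Codon 3 GUC (Val): 11.7 per 1000.
Codon 4 UGC (Cys): 34.1 per 1000.
Codon 5 UAC (Tyr): 36.9 per 1000.
Lowest frequency is 11.7 at codon 3.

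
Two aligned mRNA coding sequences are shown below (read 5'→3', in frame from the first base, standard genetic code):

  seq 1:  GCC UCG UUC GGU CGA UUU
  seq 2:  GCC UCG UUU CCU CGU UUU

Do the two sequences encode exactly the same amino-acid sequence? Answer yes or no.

no

Codon 1: GCC Ala / GCC Ala — identical.
Codon 2: UCG Ser / UCG Ser — identical.
Codon 3: UUC Phe / UUU Phe — synonymous.
Codon 4: GGU Gly / CCU Pro — nonsynonymous.
Codon 5: CGA Arg / CGU Arg — synonymous.
Codon 6: UUU Phe / UUU Phe — identical.
Nonsynonymous differences: 1 → different protein.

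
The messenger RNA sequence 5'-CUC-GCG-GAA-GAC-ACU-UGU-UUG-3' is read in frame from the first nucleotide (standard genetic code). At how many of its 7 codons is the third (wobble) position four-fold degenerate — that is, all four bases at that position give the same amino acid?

Codon 1 CUC (Leu): third position 4-fold.
Codon 2 GCG (Ala): third position 4-fold.
Codon 3 GAA (Glu): third position 2-fold.
Codon 4 GAC (Asp): third position 2-fold.
Codon 5 ACU (Thr): third position 4-fold.
Codon 6 UGU (Cys): third position 2-fold.
Codon 7 UUG (Leu): third position 2-fold.
Four-fold degenerate third positions: 3.

3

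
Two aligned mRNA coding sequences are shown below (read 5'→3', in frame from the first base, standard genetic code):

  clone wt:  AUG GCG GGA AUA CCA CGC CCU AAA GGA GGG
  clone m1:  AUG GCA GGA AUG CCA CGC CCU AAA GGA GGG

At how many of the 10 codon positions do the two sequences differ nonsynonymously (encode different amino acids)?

Codon 1: AUG Met / AUG Met — identical.
Codon 2: GCG Ala / GCA Ala — synonymous.
Codon 3: GGA Gly / GGA Gly — identical.
Codon 4: AUA Ile / AUG Met — nonsynonymous.
Codon 5: CCA Pro / CCA Pro — identical.
Codon 6: CGC Arg / CGC Arg — identical.
Codon 7: CCU Pro / CCU Pro — identical.
Codon 8: AAA Lys / AAA Lys — identical.
Codon 9: GGA Gly / GGA Gly — identical.
Codon 10: GGG Gly / GGG Gly — identical.
Nonsynonymous differences: 1.

1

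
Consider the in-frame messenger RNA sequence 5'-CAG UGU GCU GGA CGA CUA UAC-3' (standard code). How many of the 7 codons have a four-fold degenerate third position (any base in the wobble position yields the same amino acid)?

Codon 1 CAG (Gln): third position 2-fold.
Codon 2 UGU (Cys): third position 2-fold.
Codon 3 GCU (Ala): third position 4-fold.
Codon 4 GGA (Gly): third position 4-fold.
Codon 5 CGA (Arg): third position 4-fold.
Codon 6 CUA (Leu): third position 4-fold.
Codon 7 UAC (Tyr): third position 2-fold.
Four-fold degenerate third positions: 4.

4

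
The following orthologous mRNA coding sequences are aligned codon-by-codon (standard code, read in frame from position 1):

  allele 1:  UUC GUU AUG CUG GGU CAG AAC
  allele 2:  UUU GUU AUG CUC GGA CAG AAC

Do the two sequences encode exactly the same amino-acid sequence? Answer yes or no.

Codon 1: UUC Phe / UUU Phe — synonymous.
Codon 2: GUU Val / GUU Val — identical.
Codon 3: AUG Met / AUG Met — identical.
Codon 4: CUG Leu / CUC Leu — synonymous.
Codon 5: GGU Gly / GGA Gly — synonymous.
Codon 6: CAG Gln / CAG Gln — identical.
Codon 7: AAC Asn / AAC Asn — identical.
Nonsynonymous differences: 0 → same protein.

yes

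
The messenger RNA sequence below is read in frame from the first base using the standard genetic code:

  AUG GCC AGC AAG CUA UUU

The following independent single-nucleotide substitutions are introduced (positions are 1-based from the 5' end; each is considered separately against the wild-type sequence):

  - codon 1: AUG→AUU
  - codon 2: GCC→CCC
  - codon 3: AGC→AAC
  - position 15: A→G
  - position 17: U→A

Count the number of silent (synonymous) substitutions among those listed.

1

Codon 1: AUG (Met) → AUU (Ile) — missense.
Codon 2: GCC (Ala) → CCC (Pro) — missense.
Codon 3: AGC (Ser) → AAC (Asn) — missense.
Codon 5: CUA (Leu) → CUG (Leu) — synonymous.
Codon 6: UUU (Phe) → UAU (Tyr) — missense.
Synonymous: 1 of 5.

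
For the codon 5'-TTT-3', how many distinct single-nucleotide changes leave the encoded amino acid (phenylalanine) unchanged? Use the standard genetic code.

1

Position 1: none → 0 synonymous.
Position 2: none → 0 synonymous.
Position 3: TTC → 1 synonymous.
Total: 0 + 0 + 1 = 1.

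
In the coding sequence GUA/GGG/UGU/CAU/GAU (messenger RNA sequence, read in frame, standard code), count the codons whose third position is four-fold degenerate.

Codon 1 GUA (Val): third position 4-fold.
Codon 2 GGG (Gly): third position 4-fold.
Codon 3 UGU (Cys): third position 2-fold.
Codon 4 CAU (His): third position 2-fold.
Codon 5 GAU (Asp): third position 2-fold.
Four-fold degenerate third positions: 2.

2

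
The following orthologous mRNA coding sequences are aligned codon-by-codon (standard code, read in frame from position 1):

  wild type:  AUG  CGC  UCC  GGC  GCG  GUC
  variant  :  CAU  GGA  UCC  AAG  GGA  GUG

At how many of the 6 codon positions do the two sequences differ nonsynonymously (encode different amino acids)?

Codon 1: AUG Met / CAU His — nonsynonymous.
Codon 2: CGC Arg / GGA Gly — nonsynonymous.
Codon 3: UCC Ser / UCC Ser — identical.
Codon 4: GGC Gly / AAG Lys — nonsynonymous.
Codon 5: GCG Ala / GGA Gly — nonsynonymous.
Codon 6: GUC Val / GUG Val — synonymous.
Nonsynonymous differences: 4.

4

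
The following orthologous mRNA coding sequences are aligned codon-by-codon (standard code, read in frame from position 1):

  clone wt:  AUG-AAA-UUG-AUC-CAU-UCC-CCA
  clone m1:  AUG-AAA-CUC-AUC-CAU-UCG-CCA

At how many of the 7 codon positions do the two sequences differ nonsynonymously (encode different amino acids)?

Codon 1: AUG Met / AUG Met — identical.
Codon 2: AAA Lys / AAA Lys — identical.
Codon 3: UUG Leu / CUC Leu — synonymous.
Codon 4: AUC Ile / AUC Ile — identical.
Codon 5: CAU His / CAU His — identical.
Codon 6: UCC Ser / UCG Ser — synonymous.
Codon 7: CCA Pro / CCA Pro — identical.
Nonsynonymous differences: 0.

0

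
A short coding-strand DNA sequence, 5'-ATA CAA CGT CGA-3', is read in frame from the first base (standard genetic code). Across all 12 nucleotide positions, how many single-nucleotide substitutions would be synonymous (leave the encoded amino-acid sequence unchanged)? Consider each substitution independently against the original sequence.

10

Codon 1 (ATA, Ile): 2 synonymous substitutions.
Codon 2 (CAA, Gln): 1 synonymous substitution.
Codon 3 (CGT, Arg): 3 synonymous substitutions.
Codon 4 (CGA, Arg): 4 synonymous substitutions.
Total: 2 + 1 + 3 + 4 = 10.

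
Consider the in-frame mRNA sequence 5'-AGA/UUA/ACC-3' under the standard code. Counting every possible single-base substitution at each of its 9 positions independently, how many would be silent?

Codon 1 (AGA, Arg): 2 synonymous substitutions.
Codon 2 (UUA, Leu): 2 synonymous substitutions.
Codon 3 (ACC, Thr): 3 synonymous substitutions.
Total: 2 + 2 + 3 = 7.

7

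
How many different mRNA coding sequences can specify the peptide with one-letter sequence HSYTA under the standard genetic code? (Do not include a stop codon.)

His: 2 codons.
Ser: 6 codons.
Tyr: 2 codons.
Thr: 4 codons.
Ala: 4 codons.
2 × 6 × 2 × 4 × 4 = 384.

384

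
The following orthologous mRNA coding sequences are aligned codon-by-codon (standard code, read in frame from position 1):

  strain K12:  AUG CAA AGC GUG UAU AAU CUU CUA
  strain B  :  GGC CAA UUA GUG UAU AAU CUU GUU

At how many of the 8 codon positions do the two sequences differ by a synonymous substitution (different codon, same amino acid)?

Codon 1: AUG Met / GGC Gly — nonsynonymous.
Codon 2: CAA Gln / CAA Gln — identical.
Codon 3: AGC Ser / UUA Leu — nonsynonymous.
Codon 4: GUG Val / GUG Val — identical.
Codon 5: UAU Tyr / UAU Tyr — identical.
Codon 6: AAU Asn / AAU Asn — identical.
Codon 7: CUU Leu / CUU Leu — identical.
Codon 8: CUA Leu / GUU Val — nonsynonymous.
Synonymous differences: 0.

0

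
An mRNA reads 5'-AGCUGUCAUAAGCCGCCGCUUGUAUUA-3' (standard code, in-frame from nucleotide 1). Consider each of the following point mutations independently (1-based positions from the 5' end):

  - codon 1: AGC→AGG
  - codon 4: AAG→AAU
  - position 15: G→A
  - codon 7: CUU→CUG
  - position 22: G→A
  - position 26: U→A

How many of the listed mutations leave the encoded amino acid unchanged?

2

Codon 1: AGC (Ser) → AGG (Arg) — missense.
Codon 4: AAG (Lys) → AAU (Asn) — missense.
Codon 5: CCG (Pro) → CCA (Pro) — synonymous.
Codon 7: CUU (Leu) → CUG (Leu) — synonymous.
Codon 8: GUA (Val) → AUA (Ile) — missense.
Codon 9: UUA (Leu) → UAA (Stop) — nonsense.
Synonymous: 2 of 6.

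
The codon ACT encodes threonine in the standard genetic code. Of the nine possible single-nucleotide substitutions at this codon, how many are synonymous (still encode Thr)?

Position 1: none → 0 synonymous.
Position 2: none → 0 synonymous.
Position 3: ACC, ACA, ACG → 3 synonymous.
Total: 0 + 0 + 3 = 3.

3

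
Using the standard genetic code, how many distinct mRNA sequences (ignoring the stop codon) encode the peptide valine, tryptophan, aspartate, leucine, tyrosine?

96

Val: 4 codons.
Trp: 1 codon.
Asp: 2 codons.
Leu: 6 codons.
Tyr: 2 codons.
4 × 1 × 2 × 6 × 2 = 96.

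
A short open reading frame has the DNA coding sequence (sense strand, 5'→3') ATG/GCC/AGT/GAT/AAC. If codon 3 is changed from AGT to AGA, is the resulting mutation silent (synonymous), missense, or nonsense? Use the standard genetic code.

Position 9 falls in codon 3: AGT → Ser.
After the substitution the codon is AGA → Arg.
Ser ≠ Arg, so this is a missense mutation.

missense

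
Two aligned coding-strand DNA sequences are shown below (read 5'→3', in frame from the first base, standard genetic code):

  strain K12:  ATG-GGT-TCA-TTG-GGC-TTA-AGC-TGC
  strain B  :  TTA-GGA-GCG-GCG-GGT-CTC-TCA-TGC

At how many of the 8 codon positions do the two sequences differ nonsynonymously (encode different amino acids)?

3

Codon 1: ATG Met / TTA Leu — nonsynonymous.
Codon 2: GGT Gly / GGA Gly — synonymous.
Codon 3: TCA Ser / GCG Ala — nonsynonymous.
Codon 4: TTG Leu / GCG Ala — nonsynonymous.
Codon 5: GGC Gly / GGT Gly — synonymous.
Codon 6: TTA Leu / CTC Leu — synonymous.
Codon 7: AGC Ser / TCA Ser — synonymous.
Codon 8: TGC Cys / TGC Cys — identical.
Nonsynonymous differences: 3.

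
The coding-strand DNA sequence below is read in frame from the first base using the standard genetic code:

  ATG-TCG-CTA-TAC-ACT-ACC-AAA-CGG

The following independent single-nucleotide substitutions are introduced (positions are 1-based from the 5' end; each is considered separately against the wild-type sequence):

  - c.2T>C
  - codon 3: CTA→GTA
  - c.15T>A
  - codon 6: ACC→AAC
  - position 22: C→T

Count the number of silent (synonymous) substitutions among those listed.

Codon 1: ATG (Met) → ACG (Thr) — missense.
Codon 3: CTA (Leu) → GTA (Val) — missense.
Codon 5: ACT (Thr) → ACA (Thr) — synonymous.
Codon 6: ACC (Thr) → AAC (Asn) — missense.
Codon 8: CGG (Arg) → TGG (Trp) — missense.
Synonymous: 1 of 5.

1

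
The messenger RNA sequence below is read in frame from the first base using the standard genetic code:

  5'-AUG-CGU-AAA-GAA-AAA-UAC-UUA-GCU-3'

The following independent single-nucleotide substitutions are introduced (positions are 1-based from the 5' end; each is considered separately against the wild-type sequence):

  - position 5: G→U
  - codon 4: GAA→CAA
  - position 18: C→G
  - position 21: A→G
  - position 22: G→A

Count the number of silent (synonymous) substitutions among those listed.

1

Codon 2: CGU (Arg) → CUU (Leu) — missense.
Codon 4: GAA (Glu) → CAA (Gln) — missense.
Codon 6: UAC (Tyr) → UAG (Stop) — nonsense.
Codon 7: UUA (Leu) → UUG (Leu) — synonymous.
Codon 8: GCU (Ala) → ACU (Thr) — missense.
Synonymous: 1 of 5.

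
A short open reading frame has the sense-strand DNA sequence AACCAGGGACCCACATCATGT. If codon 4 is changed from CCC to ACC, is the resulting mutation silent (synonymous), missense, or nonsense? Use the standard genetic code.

missense

Position 10 falls in codon 4: CCC → Pro.
After the substitution the codon is ACC → Thr.
Pro ≠ Thr, so this is a missense mutation.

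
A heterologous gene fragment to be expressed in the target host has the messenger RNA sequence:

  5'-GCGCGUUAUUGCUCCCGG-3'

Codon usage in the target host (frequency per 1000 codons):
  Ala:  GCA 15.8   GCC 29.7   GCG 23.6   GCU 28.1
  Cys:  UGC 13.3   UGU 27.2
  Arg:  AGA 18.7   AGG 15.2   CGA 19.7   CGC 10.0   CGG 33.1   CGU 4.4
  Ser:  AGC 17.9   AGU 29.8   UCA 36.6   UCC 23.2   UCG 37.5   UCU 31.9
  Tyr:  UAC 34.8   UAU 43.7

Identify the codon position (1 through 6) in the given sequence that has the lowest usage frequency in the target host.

Codon 1 GCG (Ala): 23.6 per 1000.
Codon 2 CGU (Arg): 4.4 per 1000.
Codon 3 UAU (Tyr): 43.7 per 1000.
Codon 4 UGC (Cys): 13.3 per 1000.
Codon 5 UCC (Ser): 23.2 per 1000.
Codon 6 CGG (Arg): 33.1 per 1000.
Lowest frequency is 4.4 at codon 2.

2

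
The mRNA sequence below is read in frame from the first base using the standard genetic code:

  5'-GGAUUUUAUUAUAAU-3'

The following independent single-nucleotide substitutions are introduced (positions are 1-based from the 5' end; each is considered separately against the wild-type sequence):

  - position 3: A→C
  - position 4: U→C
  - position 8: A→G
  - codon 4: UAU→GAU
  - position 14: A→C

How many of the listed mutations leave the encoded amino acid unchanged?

1

Codon 1: GGA (Gly) → GGC (Gly) — synonymous.
Codon 2: UUU (Phe) → CUU (Leu) — missense.
Codon 3: UAU (Tyr) → UGU (Cys) — missense.
Codon 4: UAU (Tyr) → GAU (Asp) — missense.
Codon 5: AAU (Asn) → ACU (Thr) — missense.
Synonymous: 1 of 5.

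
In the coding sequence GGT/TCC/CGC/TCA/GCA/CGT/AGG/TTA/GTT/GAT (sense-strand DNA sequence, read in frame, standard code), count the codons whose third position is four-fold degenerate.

7

Codon 1 GGT (Gly): third position 4-fold.
Codon 2 TCC (Ser): third position 4-fold.
Codon 3 CGC (Arg): third position 4-fold.
Codon 4 TCA (Ser): third position 4-fold.
Codon 5 GCA (Ala): third position 4-fold.
Codon 6 CGT (Arg): third position 4-fold.
Codon 7 AGG (Arg): third position 2-fold.
Codon 8 TTA (Leu): third position 2-fold.
Codon 9 GTT (Val): third position 4-fold.
Codon 10 GAT (Asp): third position 2-fold.
Four-fold degenerate third positions: 7.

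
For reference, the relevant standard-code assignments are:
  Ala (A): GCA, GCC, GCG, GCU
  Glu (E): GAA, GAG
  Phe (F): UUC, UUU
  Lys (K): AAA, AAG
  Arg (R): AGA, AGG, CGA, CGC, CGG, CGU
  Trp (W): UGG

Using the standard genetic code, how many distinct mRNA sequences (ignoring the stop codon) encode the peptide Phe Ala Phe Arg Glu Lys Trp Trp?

Phe: 2 codons.
Ala: 4 codons.
Phe: 2 codons.
Arg: 6 codons.
Glu: 2 codons.
Lys: 2 codons.
Trp: 1 codon.
Trp: 1 codon.
2 × 4 × 2 × 6 × 2 × 2 × 1 × 1 = 384.

384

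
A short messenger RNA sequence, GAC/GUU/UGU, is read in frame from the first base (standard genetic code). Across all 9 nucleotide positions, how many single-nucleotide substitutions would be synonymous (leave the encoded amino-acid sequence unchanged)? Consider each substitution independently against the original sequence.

Codon 1 (GAC, Asp): 1 synonymous substitution.
Codon 2 (GUU, Val): 3 synonymous substitutions.
Codon 3 (UGU, Cys): 1 synonymous substitution.
Total: 1 + 3 + 1 = 5.

5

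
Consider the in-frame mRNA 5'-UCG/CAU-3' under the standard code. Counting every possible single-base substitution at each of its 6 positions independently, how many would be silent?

Codon 1 (UCG, Ser): 3 synonymous substitutions.
Codon 2 (CAU, His): 1 synonymous substitution.
Total: 3 + 1 = 4.

4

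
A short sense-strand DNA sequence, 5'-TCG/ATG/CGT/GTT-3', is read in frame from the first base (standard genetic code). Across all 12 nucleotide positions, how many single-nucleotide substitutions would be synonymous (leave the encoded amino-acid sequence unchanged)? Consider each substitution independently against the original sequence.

9

Codon 1 (TCG, Ser): 3 synonymous substitutions.
Codon 2 (ATG, Met): 0 synonymous substitutions.
Codon 3 (CGT, Arg): 3 synonymous substitutions.
Codon 4 (GTT, Val): 3 synonymous substitutions.
Total: 3 + 0 + 3 + 3 = 9.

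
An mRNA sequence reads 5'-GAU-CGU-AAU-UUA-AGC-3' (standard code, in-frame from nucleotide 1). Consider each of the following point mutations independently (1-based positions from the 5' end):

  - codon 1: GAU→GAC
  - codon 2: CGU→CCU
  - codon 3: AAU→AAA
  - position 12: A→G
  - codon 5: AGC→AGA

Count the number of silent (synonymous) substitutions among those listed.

2

Codon 1: GAU (Asp) → GAC (Asp) — synonymous.
Codon 2: CGU (Arg) → CCU (Pro) — missense.
Codon 3: AAU (Asn) → AAA (Lys) — missense.
Codon 4: UUA (Leu) → UUG (Leu) — synonymous.
Codon 5: AGC (Ser) → AGA (Arg) — missense.
Synonymous: 2 of 5.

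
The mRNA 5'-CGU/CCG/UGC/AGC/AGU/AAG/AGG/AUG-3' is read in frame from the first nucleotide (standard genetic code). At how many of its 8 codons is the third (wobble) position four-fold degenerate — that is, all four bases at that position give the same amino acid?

Codon 1 CGU (Arg): third position 4-fold.
Codon 2 CCG (Pro): third position 4-fold.
Codon 3 UGC (Cys): third position 2-fold.
Codon 4 AGC (Ser): third position 2-fold.
Codon 5 AGU (Ser): third position 2-fold.
Codon 6 AAG (Lys): third position 2-fold.
Codon 7 AGG (Arg): third position 2-fold.
Codon 8 AUG (Met): third position 1-fold.
Four-fold degenerate third positions: 2.

2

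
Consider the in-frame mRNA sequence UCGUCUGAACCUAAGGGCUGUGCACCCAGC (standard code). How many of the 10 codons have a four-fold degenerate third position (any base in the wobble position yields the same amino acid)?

6

Codon 1 UCG (Ser): third position 4-fold.
Codon 2 UCU (Ser): third position 4-fold.
Codon 3 GAA (Glu): third position 2-fold.
Codon 4 CCU (Pro): third position 4-fold.
Codon 5 AAG (Lys): third position 2-fold.
Codon 6 GGC (Gly): third position 4-fold.
Codon 7 UGU (Cys): third position 2-fold.
Codon 8 GCA (Ala): third position 4-fold.
Codon 9 CCC (Pro): third position 4-fold.
Codon 10 AGC (Ser): third position 2-fold.
Four-fold degenerate third positions: 6.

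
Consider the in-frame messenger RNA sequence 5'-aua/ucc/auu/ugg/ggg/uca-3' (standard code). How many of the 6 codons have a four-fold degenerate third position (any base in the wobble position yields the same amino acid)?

Codon 1 AUA (Ile): third position 3-fold.
Codon 2 UCC (Ser): third position 4-fold.
Codon 3 AUU (Ile): third position 3-fold.
Codon 4 UGG (Trp): third position 1-fold.
Codon 5 GGG (Gly): third position 4-fold.
Codon 6 UCA (Ser): third position 4-fold.
Four-fold degenerate third positions: 3.

3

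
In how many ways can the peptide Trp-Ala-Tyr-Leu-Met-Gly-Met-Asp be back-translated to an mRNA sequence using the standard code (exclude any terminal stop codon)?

Trp: 1 codon.
Ala: 4 codons.
Tyr: 2 codons.
Leu: 6 codons.
Met: 1 codon.
Gly: 4 codons.
Met: 1 codon.
Asp: 2 codons.
1 × 4 × 2 × 6 × 1 × 4 × 1 × 2 = 384.

384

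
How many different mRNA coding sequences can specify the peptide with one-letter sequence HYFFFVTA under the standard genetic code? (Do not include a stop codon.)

His: 2 codons.
Tyr: 2 codons.
Phe: 2 codons.
Phe: 2 codons.
Phe: 2 codons.
Val: 4 codons.
Thr: 4 codons.
Ala: 4 codons.
2 × 2 × 2 × 2 × 2 × 4 × 4 × 4 = 2048.

2048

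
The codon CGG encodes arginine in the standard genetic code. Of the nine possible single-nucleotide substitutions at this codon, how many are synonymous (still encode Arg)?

4

Position 1: AGG → 1 synonymous.
Position 2: none → 0 synonymous.
Position 3: CGU, CGC, CGA → 3 synonymous.
Total: 1 + 0 + 3 = 4.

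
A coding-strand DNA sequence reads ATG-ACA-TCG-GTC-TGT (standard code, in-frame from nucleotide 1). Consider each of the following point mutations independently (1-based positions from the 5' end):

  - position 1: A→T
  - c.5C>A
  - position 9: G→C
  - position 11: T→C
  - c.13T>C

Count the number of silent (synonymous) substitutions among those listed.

Codon 1: ATG (Met) → TTG (Leu) — missense.
Codon 2: ACA (Thr) → AAA (Lys) — missense.
Codon 3: TCG (Ser) → TCC (Ser) — synonymous.
Codon 4: GTC (Val) → GCC (Ala) — missense.
Codon 5: TGT (Cys) → CGT (Arg) — missense.
Synonymous: 1 of 5.

1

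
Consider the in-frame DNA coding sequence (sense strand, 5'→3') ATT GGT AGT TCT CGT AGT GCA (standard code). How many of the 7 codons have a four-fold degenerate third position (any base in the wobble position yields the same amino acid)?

Codon 1 ATT (Ile): third position 3-fold.
Codon 2 GGT (Gly): third position 4-fold.
Codon 3 AGT (Ser): third position 2-fold.
Codon 4 TCT (Ser): third position 4-fold.
Codon 5 CGT (Arg): third position 4-fold.
Codon 6 AGT (Ser): third position 2-fold.
Codon 7 GCA (Ala): third position 4-fold.
Four-fold degenerate third positions: 4.

4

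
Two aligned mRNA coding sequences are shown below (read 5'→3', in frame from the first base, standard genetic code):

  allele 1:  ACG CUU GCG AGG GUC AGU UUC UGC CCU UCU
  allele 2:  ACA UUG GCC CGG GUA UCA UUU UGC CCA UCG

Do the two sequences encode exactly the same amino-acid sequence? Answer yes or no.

Codon 1: ACG Thr / ACA Thr — synonymous.
Codon 2: CUU Leu / UUG Leu — synonymous.
Codon 3: GCG Ala / GCC Ala — synonymous.
Codon 4: AGG Arg / CGG Arg — synonymous.
Codon 5: GUC Val / GUA Val — synonymous.
Codon 6: AGU Ser / UCA Ser — synonymous.
Codon 7: UUC Phe / UUU Phe — synonymous.
Codon 8: UGC Cys / UGC Cys — identical.
Codon 9: CCU Pro / CCA Pro — synonymous.
Codon 10: UCU Ser / UCG Ser — synonymous.
Nonsynonymous differences: 0 → same protein.

yes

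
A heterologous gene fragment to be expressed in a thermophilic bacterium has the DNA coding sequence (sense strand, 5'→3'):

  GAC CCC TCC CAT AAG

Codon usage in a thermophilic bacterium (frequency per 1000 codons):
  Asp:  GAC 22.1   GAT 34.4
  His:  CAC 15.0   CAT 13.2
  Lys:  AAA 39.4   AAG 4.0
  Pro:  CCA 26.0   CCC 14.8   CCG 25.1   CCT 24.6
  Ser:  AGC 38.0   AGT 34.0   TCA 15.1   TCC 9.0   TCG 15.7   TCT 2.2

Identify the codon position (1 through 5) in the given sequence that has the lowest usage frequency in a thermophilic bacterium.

5

Codon 1 GAC (Asp): 22.1 per 1000.
Codon 2 CCC (Pro): 14.8 per 1000.
Codon 3 TCC (Ser): 9.0 per 1000.
Codon 4 CAT (His): 13.2 per 1000.
Codon 5 AAG (Lys): 4.0 per 1000.
Lowest frequency is 4.0 at codon 5.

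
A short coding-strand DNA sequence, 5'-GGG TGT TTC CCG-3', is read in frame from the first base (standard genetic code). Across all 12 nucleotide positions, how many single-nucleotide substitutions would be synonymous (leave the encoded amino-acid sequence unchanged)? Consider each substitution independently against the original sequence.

Codon 1 (GGG, Gly): 3 synonymous substitutions.
Codon 2 (TGT, Cys): 1 synonymous substitution.
Codon 3 (TTC, Phe): 1 synonymous substitution.
Codon 4 (CCG, Pro): 3 synonymous substitutions.
Total: 3 + 1 + 1 + 3 = 8.

8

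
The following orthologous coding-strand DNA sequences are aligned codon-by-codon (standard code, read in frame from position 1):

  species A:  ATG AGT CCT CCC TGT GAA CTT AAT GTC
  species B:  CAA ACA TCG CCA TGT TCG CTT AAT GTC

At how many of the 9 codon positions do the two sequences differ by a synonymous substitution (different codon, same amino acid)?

Codon 1: ATG Met / CAA Gln — nonsynonymous.
Codon 2: AGT Ser / ACA Thr — nonsynonymous.
Codon 3: CCT Pro / TCG Ser — nonsynonymous.
Codon 4: CCC Pro / CCA Pro — synonymous.
Codon 5: TGT Cys / TGT Cys — identical.
Codon 6: GAA Glu / TCG Ser — nonsynonymous.
Codon 7: CTT Leu / CTT Leu — identical.
Codon 8: AAT Asn / AAT Asn — identical.
Codon 9: GTC Val / GTC Val — identical.
Synonymous differences: 1.

1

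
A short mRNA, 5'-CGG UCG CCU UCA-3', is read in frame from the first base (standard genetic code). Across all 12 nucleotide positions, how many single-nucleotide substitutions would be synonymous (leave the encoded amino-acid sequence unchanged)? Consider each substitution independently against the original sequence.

13

Codon 1 (CGG, Arg): 4 synonymous substitutions.
Codon 2 (UCG, Ser): 3 synonymous substitutions.
Codon 3 (CCU, Pro): 3 synonymous substitutions.
Codon 4 (UCA, Ser): 3 synonymous substitutions.
Total: 4 + 3 + 3 + 3 = 13.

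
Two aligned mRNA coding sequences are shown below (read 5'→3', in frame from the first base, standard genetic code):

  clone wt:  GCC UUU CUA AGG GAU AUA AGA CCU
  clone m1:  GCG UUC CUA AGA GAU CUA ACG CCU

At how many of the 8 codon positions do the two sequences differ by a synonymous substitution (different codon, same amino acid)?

Codon 1: GCC Ala / GCG Ala — synonymous.
Codon 2: UUU Phe / UUC Phe — synonymous.
Codon 3: CUA Leu / CUA Leu — identical.
Codon 4: AGG Arg / AGA Arg — synonymous.
Codon 5: GAU Asp / GAU Asp — identical.
Codon 6: AUA Ile / CUA Leu — nonsynonymous.
Codon 7: AGA Arg / ACG Thr — nonsynonymous.
Codon 8: CCU Pro / CCU Pro — identical.
Synonymous differences: 3.

3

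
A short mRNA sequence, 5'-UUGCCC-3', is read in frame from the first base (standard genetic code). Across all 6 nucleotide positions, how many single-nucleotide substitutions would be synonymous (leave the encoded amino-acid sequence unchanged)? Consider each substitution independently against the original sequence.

5

Codon 1 (UUG, Leu): 2 synonymous substitutions.
Codon 2 (CCC, Pro): 3 synonymous substitutions.
Total: 2 + 3 = 5.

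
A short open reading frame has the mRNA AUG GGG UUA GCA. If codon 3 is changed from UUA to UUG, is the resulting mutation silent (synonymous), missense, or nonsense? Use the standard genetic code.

silent

Position 9 falls in codon 3: UUA → Leu.
After the substitution the codon is UUG → Leu.
Both encode Leu, so the change is synonymous.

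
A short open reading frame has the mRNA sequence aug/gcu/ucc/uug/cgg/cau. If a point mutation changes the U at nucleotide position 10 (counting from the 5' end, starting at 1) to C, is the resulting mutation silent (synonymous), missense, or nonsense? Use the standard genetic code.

Position 10 falls in codon 4: UUG → Leu.
After the substitution the codon is CUG → Leu.
Both encode Leu, so the change is synonymous.

silent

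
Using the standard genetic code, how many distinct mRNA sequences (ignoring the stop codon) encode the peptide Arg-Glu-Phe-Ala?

96

Arg: 6 codons.
Glu: 2 codons.
Phe: 2 codons.
Ala: 4 codons.
6 × 2 × 2 × 4 = 96.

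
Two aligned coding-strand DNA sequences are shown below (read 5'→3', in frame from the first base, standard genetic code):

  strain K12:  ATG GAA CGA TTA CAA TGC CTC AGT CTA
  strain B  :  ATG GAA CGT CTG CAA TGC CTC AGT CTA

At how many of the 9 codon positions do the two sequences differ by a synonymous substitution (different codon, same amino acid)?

2

Codon 1: ATG Met / ATG Met — identical.
Codon 2: GAA Glu / GAA Glu — identical.
Codon 3: CGA Arg / CGT Arg — synonymous.
Codon 4: TTA Leu / CTG Leu — synonymous.
Codon 5: CAA Gln / CAA Gln — identical.
Codon 6: TGC Cys / TGC Cys — identical.
Codon 7: CTC Leu / CTC Leu — identical.
Codon 8: AGT Ser / AGT Ser — identical.
Codon 9: CTA Leu / CTA Leu — identical.
Synonymous differences: 2.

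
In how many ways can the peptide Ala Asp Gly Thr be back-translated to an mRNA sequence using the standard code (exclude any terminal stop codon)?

Ala: 4 codons.
Asp: 2 codons.
Gly: 4 codons.
Thr: 4 codons.
4 × 2 × 4 × 4 = 128.

128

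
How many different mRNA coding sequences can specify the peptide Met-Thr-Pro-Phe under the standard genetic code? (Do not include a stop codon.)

32

Met: 1 codon.
Thr: 4 codons.
Pro: 4 codons.
Phe: 2 codons.
1 × 4 × 4 × 2 = 32.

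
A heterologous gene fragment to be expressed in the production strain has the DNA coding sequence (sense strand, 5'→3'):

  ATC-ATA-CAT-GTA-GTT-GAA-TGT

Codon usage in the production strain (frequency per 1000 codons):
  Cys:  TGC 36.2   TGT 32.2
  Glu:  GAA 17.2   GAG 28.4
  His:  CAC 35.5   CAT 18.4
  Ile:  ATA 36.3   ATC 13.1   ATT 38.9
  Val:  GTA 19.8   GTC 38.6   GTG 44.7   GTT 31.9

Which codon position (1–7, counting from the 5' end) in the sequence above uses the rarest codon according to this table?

1

Codon 1 ATC (Ile): 13.1 per 1000.
Codon 2 ATA (Ile): 36.3 per 1000.
Codon 3 CAT (His): 18.4 per 1000.
Codon 4 GTA (Val): 19.8 per 1000.
Codon 5 GTT (Val): 31.9 per 1000.
Codon 6 GAA (Glu): 17.2 per 1000.
Codon 7 TGT (Cys): 32.2 per 1000.
Lowest frequency is 13.1 at codon 1.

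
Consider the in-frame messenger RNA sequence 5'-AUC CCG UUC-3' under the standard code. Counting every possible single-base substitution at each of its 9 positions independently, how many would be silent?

6

Codon 1 (AUC, Ile): 2 synonymous substitutions.
Codon 2 (CCG, Pro): 3 synonymous substitutions.
Codon 3 (UUC, Phe): 1 synonymous substitution.
Total: 2 + 3 + 1 = 6.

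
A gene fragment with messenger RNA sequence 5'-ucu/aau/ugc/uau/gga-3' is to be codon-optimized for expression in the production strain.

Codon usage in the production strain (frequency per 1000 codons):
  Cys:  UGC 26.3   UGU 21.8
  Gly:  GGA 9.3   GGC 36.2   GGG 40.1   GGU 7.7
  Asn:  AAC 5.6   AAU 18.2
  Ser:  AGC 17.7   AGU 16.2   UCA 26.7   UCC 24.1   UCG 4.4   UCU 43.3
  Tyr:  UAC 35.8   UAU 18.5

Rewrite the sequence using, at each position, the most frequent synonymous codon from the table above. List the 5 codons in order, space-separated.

Codon 1 (Ser): best is UCU at 43.3.
Codon 2 (Asn): best is AAU at 18.2.
Codon 3 (Cys): best is UGC at 26.3.
Codon 4 (Tyr): best is UAC at 35.8.
Codon 5 (Gly): best is GGG at 40.1.

UCU AAU UGC UAC GGG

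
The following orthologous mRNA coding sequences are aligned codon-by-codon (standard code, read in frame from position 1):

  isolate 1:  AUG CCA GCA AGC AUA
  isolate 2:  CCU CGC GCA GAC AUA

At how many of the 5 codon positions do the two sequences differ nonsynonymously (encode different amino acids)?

3

Codon 1: AUG Met / CCU Pro — nonsynonymous.
Codon 2: CCA Pro / CGC Arg — nonsynonymous.
Codon 3: GCA Ala / GCA Ala — identical.
Codon 4: AGC Ser / GAC Asp — nonsynonymous.
Codon 5: AUA Ile / AUA Ile — identical.
Nonsynonymous differences: 3.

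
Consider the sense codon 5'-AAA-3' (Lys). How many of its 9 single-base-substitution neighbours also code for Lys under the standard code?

Position 1: none → 0 synonymous.
Position 2: none → 0 synonymous.
Position 3: AAG → 1 synonymous.
Total: 0 + 0 + 1 = 1.

1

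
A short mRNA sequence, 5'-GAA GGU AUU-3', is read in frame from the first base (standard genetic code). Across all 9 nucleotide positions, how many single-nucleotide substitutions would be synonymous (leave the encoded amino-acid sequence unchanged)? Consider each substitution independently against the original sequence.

6

Codon 1 (GAA, Glu): 1 synonymous substitution.
Codon 2 (GGU, Gly): 3 synonymous substitutions.
Codon 3 (AUU, Ile): 2 synonymous substitutions.
Total: 1 + 3 + 2 = 6.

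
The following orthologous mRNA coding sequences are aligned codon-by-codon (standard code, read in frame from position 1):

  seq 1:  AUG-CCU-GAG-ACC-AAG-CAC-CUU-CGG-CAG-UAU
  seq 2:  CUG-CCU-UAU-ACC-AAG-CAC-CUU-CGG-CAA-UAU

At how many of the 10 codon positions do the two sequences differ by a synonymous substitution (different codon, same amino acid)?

1

Codon 1: AUG Met / CUG Leu — nonsynonymous.
Codon 2: CCU Pro / CCU Pro — identical.
Codon 3: GAG Glu / UAU Tyr — nonsynonymous.
Codon 4: ACC Thr / ACC Thr — identical.
Codon 5: AAG Lys / AAG Lys — identical.
Codon 6: CAC His / CAC His — identical.
Codon 7: CUU Leu / CUU Leu — identical.
Codon 8: CGG Arg / CGG Arg — identical.
Codon 9: CAG Gln / CAA Gln — synonymous.
Codon 10: UAU Tyr / UAU Tyr — identical.
Synonymous differences: 1.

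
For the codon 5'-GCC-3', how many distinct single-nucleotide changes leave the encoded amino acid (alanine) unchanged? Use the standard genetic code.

3

Position 1: none → 0 synonymous.
Position 2: none → 0 synonymous.
Position 3: GCU, GCA, GCG → 3 synonymous.
Total: 0 + 0 + 3 = 3.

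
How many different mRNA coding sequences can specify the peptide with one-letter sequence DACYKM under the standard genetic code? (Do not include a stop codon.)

64

Asp: 2 codons.
Ala: 4 codons.
Cys: 2 codons.
Tyr: 2 codons.
Lys: 2 codons.
Met: 1 codon.
2 × 4 × 2 × 2 × 2 × 1 = 64.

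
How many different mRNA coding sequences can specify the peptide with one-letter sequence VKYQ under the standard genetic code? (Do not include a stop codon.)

Val: 4 codons.
Lys: 2 codons.
Tyr: 2 codons.
Gln: 2 codons.
4 × 2 × 2 × 2 = 32.

32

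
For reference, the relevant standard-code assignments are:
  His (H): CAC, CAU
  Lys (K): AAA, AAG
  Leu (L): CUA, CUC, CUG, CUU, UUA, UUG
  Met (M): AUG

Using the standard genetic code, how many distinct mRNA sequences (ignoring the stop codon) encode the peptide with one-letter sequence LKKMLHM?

Leu: 6 codons.
Lys: 2 codons.
Lys: 2 codons.
Met: 1 codon.
Leu: 6 codons.
His: 2 codons.
Met: 1 codon.
6 × 2 × 2 × 1 × 6 × 2 × 1 = 288.

288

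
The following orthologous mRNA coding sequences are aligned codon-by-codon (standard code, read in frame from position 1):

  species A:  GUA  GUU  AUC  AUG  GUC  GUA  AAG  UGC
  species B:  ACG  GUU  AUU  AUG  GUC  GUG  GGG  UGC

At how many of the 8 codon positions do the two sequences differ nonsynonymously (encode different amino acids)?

2

Codon 1: GUA Val / ACG Thr — nonsynonymous.
Codon 2: GUU Val / GUU Val — identical.
Codon 3: AUC Ile / AUU Ile — synonymous.
Codon 4: AUG Met / AUG Met — identical.
Codon 5: GUC Val / GUC Val — identical.
Codon 6: GUA Val / GUG Val — synonymous.
Codon 7: AAG Lys / GGG Gly — nonsynonymous.
Codon 8: UGC Cys / UGC Cys — identical.
Nonsynonymous differences: 2.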